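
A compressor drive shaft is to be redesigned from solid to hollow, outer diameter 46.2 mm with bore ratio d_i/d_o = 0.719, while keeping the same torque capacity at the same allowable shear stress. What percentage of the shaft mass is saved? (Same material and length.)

40.6 %

Equal τ_max and T ⇒ the solid shaft needs d_s³ = d_o³(1−k⁴), so d_s = 46.2·(1−0.719⁴)^(1/3) = 41.65 mm.
Area ratio A_h/A_s = d_o²(1−k²)/d_s² = (1−k²)/(1−k⁴)^(2/3) = 0.5943.
Mass saving = 1 − 0.5943 = 40.6 %.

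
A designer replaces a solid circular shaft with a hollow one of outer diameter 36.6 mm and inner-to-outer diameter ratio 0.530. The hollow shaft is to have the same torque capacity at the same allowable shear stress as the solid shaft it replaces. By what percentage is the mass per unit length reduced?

Equal τ_max and T ⇒ the solid shaft needs d_s³ = d_o³(1−k⁴), so d_s = 36.6·(1−0.530⁴)^(1/3) = 35.61 mm.
Area ratio A_h/A_s = d_o²(1−k²)/d_s² = (1−k²)/(1−k⁴)^(2/3) = 0.7596.
Mass saving = 1 − 0.7596 = 24.0 %.

24.0 %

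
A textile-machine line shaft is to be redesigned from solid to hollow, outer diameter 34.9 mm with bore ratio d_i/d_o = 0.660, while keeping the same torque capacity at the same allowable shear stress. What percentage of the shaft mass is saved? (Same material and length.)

Equal τ_max and T ⇒ the solid shaft needs d_s³ = d_o³(1−k⁴), so d_s = 34.9·(1−0.660⁴)^(1/3) = 32.54 mm.
Area ratio A_h/A_s = d_o²(1−k²)/d_s² = (1−k²)/(1−k⁴)^(2/3) = 0.6494.
Mass saving = 1 − 0.6494 = 35.1 %.

35.1 %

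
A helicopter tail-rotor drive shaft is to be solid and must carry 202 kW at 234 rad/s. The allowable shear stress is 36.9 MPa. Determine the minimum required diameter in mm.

49.2 mm

ω = 234 rad/s, so T = P/ω = 202×10³ / 234.0 = 863.2 N·m.
For a solid shaft τ_max = 16T/(πd³), so d = (16T/(π τ_allow))^(1/3) = (16·863.2/(π·3.69×10^7))^(1/3) = 0.04921 m.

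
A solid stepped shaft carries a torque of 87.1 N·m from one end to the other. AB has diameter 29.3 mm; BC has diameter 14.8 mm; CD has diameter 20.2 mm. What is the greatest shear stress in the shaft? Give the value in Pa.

1.37e8 Pa

Under the same torque, τ_max = 16T/(πd³) is largest where d is smallest — segment BC (d = 14.8 mm).
τ_max = 16·87.10/(π·(0.0148)³) = 1.368×10^8 Pa.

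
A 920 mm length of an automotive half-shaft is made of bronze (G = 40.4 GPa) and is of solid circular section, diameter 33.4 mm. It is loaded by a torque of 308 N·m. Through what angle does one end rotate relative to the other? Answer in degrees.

J = πd⁴/32 = π(0.0334)⁴/32 = 1.222×10^-7 m⁴.
θ = T·L/(G·J) = 308.0 × 0.920 / (40.4×10⁹ × 1.222×10^-7) = 0.05741 rad.

3.29°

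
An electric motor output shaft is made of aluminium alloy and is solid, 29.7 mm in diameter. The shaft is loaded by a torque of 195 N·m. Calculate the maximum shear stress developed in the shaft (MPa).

37.9 MPa

J = πd⁴/32 = π(0.0297)⁴/32 = 7.639×10^-8 m⁴.
τ_max = T·r/J = 195.0 × 0.0149 / 7.639×10^-8 = 3.791×10^7 Pa.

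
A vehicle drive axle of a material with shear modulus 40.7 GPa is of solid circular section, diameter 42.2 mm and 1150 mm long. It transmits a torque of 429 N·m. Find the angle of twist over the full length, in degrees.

2.23°

J = πd⁴/32 = π(0.0422)⁴/32 = 3.114×10^-7 m⁴.
θ = T·L/(G·J) = 429.0 × 1.15 / (40.7×10⁹ × 3.114×10^-7) = 0.03893 rad.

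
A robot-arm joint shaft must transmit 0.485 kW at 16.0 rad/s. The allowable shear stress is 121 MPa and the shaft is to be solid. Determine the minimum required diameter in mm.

ω = 16.0 rad/s, so T = P/ω = 0.485×10³ / 16.00 = 30.31 N·m.
For a solid shaft τ_max = 16T/(πd³), so d = (16T/(π τ_allow))^(1/3) = (16·30.31/(π·1.21×10^8))^(1/3) = 0.01085 m.

10.8 mm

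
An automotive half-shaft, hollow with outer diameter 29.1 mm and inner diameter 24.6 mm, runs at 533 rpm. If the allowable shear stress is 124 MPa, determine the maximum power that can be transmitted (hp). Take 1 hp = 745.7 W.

J = π(d_o⁴ − d_i⁴)/32 = π(0.0291⁴ − 0.0246⁴)/32 = 3.445×10^-8 m⁴.
T_max = τ_allow·J/r = 1.24×10^8 × 3.445×10^-8 / 0.0146 = 293.6 N·m.
ω = 2π·533/60 = 55.82 rad/s, so P_max = T_max·ω = 1.639×10^4 W.

22.0 hp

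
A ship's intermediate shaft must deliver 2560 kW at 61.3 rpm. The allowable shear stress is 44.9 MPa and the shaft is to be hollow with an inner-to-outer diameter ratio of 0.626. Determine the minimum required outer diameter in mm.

ω = 2π·61.3/60 = 6.419 rad/s, so T = P/ω = 2560×10³ / 6.419 = 398800 N·m.
For a hollow shaft with d_i/d_o = 0.626: τ_max = 16T/(π d_o³ (1−k⁴)), so d_o = [16T/(π τ_allow (1−k⁴))]^(1/3) = [16·398800/(π·4.49×10^7·0.8464)]^(1/3) = 0.3767 m.

377 mm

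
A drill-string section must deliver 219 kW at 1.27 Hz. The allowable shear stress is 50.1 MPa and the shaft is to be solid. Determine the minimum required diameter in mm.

141 mm

ω = 2π·1.27 = 7.980 rad/s, so T = P/ω = 219×10³ / 7.980 = 27440 N·m.
For a solid shaft τ_max = 16T/(πd³), so d = (16T/(π τ_allow))^(1/3) = (16·27440/(π·5.01×10^7))^(1/3) = 0.1408 m.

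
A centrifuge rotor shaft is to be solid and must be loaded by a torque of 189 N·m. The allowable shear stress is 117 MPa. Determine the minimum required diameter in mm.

For a solid shaft τ_max = 16T/(πd³), so d = (16T/(π τ_allow))^(1/3) = (16·189.0/(π·1.17×10^8))^(1/3) = 0.02019 m.

20.2 mm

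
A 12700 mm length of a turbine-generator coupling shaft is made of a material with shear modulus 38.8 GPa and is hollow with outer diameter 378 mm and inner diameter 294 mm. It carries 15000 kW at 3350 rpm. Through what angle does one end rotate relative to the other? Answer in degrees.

ω = 2π·3350/60 = 350.8 rad/s, so T = P/ω = 15000×10³ / 350.8 = 42760 N·m.
J = π(d_o⁴ − d_i⁴)/32 = π(0.378⁴ − 0.294⁴)/32 = 1.271×10^-3 m⁴.
θ = T·L/(G·J) = 42760 × 12.7 / (38.8×10⁹ × 1.271×10^-3) = 0.01101 rad.

0.631°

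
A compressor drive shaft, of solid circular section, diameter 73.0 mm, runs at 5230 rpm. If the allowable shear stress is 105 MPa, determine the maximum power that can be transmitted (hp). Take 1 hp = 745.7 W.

5890 hp

J = πd⁴/32 = π(0.0730)⁴/32 = 2.788×10^-6 m⁴.
T_max = τ_allow·J/r = 1.05×10^8 × 2.788×10^-6 / 0.0365 = 8020 N·m.
ω = 2π·5230/60 = 547.7 rad/s, so P_max = T_max·ω = 4.393×10^6 W.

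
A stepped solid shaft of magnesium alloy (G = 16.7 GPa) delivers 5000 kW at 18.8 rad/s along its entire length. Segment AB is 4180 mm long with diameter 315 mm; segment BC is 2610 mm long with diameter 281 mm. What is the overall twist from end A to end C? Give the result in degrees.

ω = 18.8 rad/s, so T = P/ω = 5000×10³ / 18.80 = 266000 N·m.
J_AB = π(0.315)⁴/32 = 9.67×10^-4 m⁴; J_BC = π(0.281)⁴/32 = 6.12×10^-4 m⁴.
θ = (T/G)·Σ L_i/J_i = (266000/16.7×10⁹)·(4.18/9.67×10^-4 + 2.61/6.12×10^-4) = 0.1368 rad.

7.84°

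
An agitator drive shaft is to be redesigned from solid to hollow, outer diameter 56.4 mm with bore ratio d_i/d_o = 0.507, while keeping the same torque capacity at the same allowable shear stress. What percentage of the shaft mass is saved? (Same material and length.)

Equal τ_max and T ⇒ the solid shaft needs d_s³ = d_o³(1−k⁴), so d_s = 56.4·(1−0.507⁴)^(1/3) = 55.13 mm.
Area ratio A_h/A_s = d_o²(1−k²)/d_s² = (1−k²)/(1−k⁴)^(2/3) = 0.7776.
Mass saving = 1 − 0.7776 = 22.2 %.

22.2 %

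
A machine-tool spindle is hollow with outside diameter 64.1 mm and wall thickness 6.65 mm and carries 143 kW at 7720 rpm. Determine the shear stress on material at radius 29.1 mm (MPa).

5.13 MPa

ω = 2π·7720/60 = 808.4 rad/s, so T = P/ω = 143×10³ / 808.4 = 176.9 N·m.
J = π(d_o⁴ − d_i⁴)/32 = π(0.0641⁴ − 0.0508⁴)/32 = 1.004×10^-6 m⁴.
Shear stress varies linearly with radius: τ = T·r/J = 176.9 × 0.0291 / 1.004×10^-6 = 5.129×10^6 Pa.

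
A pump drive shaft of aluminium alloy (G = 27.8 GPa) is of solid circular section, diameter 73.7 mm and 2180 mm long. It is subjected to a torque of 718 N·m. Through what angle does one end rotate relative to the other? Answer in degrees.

J = πd⁴/32 = π(0.0737)⁴/32 = 2.896×10^-6 m⁴.
θ = T·L/(G·J) = 718.0 × 2.18 / (27.8×10⁹ × 2.896×10^-6) = 0.01944 rad.

1.11°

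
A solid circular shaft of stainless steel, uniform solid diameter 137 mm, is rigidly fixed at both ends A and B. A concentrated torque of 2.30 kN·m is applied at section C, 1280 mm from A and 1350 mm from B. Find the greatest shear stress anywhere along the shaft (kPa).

2340 kPa

With uniform GJ and both ends fixed, compatibility θ_AC = θ_CB gives T_A·a = T_B·b, together with T_A + T_B = T₀.
T_A = T₀·b/(a+b) = 2300·1350/2630 = 1181 N·m; T_B = 1119 N·m.
τ in each portion: τ_AC = 2.34×10^6 Pa, τ_CB = 2.22×10^6 Pa; maximum is in AC.
τ_max = T_AC·r/J = 1181·0.0685/3.46×10^-5 = 2.338×10^6 Pa.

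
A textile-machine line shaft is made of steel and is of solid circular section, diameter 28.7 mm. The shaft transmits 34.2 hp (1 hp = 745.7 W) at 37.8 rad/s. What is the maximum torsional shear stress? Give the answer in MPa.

145 MPa

ω = 37.8 rad/s, so T = P/ω = 34.2×745.7 / 37.80 = 674.7 N·m.
J = πd⁴/32 = π(0.0287)⁴/32 = 6.661×10^-8 m⁴.
τ_max = T·r/J = 674.7 × 0.0143 / 6.661×10^-8 = 1.454×10^8 Pa.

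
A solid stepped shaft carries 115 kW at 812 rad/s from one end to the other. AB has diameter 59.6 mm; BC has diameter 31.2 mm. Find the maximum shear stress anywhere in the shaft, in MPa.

ω = 812 rad/s, so T = P/ω = 115×10³ / 812.0 = 141.6 N·m.
Under the same torque, τ_max = 16T/(πd³) is largest where d is smallest — segment BC (d = 31.2 mm).
τ_max = 16·141.6/(π·(0.0312)³) = 2.375×10^7 Pa.

23.7 MPa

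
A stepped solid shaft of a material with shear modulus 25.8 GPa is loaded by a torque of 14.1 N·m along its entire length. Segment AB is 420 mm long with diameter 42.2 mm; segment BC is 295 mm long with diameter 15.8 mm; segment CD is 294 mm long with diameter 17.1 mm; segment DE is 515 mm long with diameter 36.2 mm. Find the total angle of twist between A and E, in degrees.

J_AB = π(0.0422)⁴/32 = 3.11×10^-7 m⁴; J_BC = π(0.0158)⁴/32 = 6.12×10^-9 m⁴; J_CD = π(0.0171)⁴/32 = 8.39×10^-9 m⁴; J_DE = π(0.0362)⁴/32 = 1.69×10^-7 m⁴.
θ = (T/G)·Σ L_i/J_i = (14.10/25.8×10⁹)·(0.420/3.11×10^-7 + 0.295/6.12×10^-9 + 0.294/8.39×10^-9 + 0.515/1.69×10^-7) = 0.04790 rad.

2.74°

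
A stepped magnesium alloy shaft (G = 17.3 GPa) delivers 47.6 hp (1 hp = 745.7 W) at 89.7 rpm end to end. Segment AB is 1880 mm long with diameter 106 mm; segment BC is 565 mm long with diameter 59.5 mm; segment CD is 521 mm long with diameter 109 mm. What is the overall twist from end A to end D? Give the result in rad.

ω = 2π·89.7/60 = 9.393 rad/s, so T = P/ω = 47.6×745.7 / 9.393 = 3779 N·m.
J_AB = π(0.106)⁴/32 = 1.24×10^-5 m⁴; J_BC = π(0.0595)⁴/32 = 1.23×10^-6 m⁴; J_CD = π(0.109)⁴/32 = 1.39×10^-5 m⁴.
θ = (T/G)·Σ L_i/J_i = (3779/17.3×10⁹)·(1.88/1.24×10^-5 + 0.565/1.23×10^-6 + 0.521/1.39×10^-5) = 0.1416 rad.

0.142 rad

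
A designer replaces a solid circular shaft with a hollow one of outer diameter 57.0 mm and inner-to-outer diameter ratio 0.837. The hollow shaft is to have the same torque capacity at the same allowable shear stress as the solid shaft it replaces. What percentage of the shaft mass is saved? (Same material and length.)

Equal τ_max and T ⇒ the solid shaft needs d_s³ = d_o³(1−k⁴), so d_s = 57.0·(1−0.837⁴)^(1/3) = 45.52 mm.
Area ratio A_h/A_s = d_o²(1−k²)/d_s² = (1−k²)/(1−k⁴)^(2/3) = 0.4696.
Mass saving = 1 − 0.4696 = 53.0 %.

53.0 %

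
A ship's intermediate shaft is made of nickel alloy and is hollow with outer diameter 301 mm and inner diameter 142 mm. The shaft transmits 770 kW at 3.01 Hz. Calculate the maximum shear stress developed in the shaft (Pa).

8.00e6 Pa

ω = 2π·3.01 = 18.91 rad/s, so T = P/ω = 770×10³ / 18.91 = 40710 N·m.
J = π(d_o⁴ − d_i⁴)/32 = π(0.301⁴ − 0.142⁴)/32 = 7.660×10^-4 m⁴.
τ_max = T·r/J = 40710 × 0.150 / 7.660×10^-4 = 8.000×10^6 Pa.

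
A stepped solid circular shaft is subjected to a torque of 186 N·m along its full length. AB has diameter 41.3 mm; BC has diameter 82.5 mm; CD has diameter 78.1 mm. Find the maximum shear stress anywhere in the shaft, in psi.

Under the same torque, τ_max = 16T/(πd³) is largest where d is smallest — segment AB (d = 41.3 mm).
τ_max = 16·186.0/(π·(0.0413)³) = 1.345×10^7 Pa.

1950 psi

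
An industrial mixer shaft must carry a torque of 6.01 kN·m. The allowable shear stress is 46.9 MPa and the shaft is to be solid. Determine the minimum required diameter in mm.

86.7 mm

For a solid shaft τ_max = 16T/(πd³), so d = (16T/(π τ_allow))^(1/3) = (16·6010/(π·4.69×10^7))^(1/3) = 0.08674 m.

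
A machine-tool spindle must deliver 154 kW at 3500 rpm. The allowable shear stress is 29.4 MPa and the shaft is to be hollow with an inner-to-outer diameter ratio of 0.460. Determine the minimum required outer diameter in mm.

ω = 2π·3500/60 = 366.5 rad/s, so T = P/ω = 154×10³ / 366.5 = 420.2 N·m.
For a hollow shaft with d_i/d_o = 0.460: τ_max = 16T/(π d_o³ (1−k⁴)), so d_o = [16T/(π τ_allow (1−k⁴))]^(1/3) = [16·420.2/(π·2.94×10^7·0.9552)]^(1/3) = 0.04239 m.

42.4 mm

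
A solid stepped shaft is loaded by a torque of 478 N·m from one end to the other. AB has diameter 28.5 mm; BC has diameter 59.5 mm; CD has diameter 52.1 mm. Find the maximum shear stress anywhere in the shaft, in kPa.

105000 kPa

Under the same torque, τ_max = 16T/(πd³) is largest where d is smallest — segment AB (d = 28.5 mm).
τ_max = 16·478.0/(π·(0.0285)³) = 1.052×10^8 Pa.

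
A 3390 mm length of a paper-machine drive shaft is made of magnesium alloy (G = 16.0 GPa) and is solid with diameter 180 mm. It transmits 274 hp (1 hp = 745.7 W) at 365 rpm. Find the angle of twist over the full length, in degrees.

ω = 2π·365/60 = 38.22 rad/s, so T = P/ω = 274×745.7 / 38.22 = 5346 N·m.
J = πd⁴/32 = π(0.180)⁴/32 = 1.031×10^-4 m⁴.
θ = T·L/(G·J) = 5346 × 3.39 / (16.0×10⁹ × 1.031×10^-4) = 0.01099 rad.

0.630°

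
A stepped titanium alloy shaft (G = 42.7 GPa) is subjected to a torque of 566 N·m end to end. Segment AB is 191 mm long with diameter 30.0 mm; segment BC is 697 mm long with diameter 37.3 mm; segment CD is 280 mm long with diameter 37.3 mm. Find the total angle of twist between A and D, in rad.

0.100 rad

J_AB = π(0.0300)⁴/32 = 7.95×10^-8 m⁴; J_BC = π(0.0373)⁴/32 = 1.90×10^-7 m⁴; J_CD = π(0.0373)⁴/32 = 1.90×10^-7 m⁴.
θ = (T/G)·Σ L_i/J_i = (566.0/42.7×10⁹)·(0.191/7.95×10^-8 + 0.697/1.90×10^-7 + 0.280/1.90×10^-7) = 0.09998 rad.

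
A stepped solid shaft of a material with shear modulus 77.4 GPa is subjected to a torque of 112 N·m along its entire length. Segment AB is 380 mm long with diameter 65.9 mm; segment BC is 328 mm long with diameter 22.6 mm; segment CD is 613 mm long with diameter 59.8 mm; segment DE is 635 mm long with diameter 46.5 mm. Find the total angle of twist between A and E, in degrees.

1.23°

J_AB = π(0.0659)⁴/32 = 1.85×10^-6 m⁴; J_BC = π(0.0226)⁴/32 = 2.56×10^-8 m⁴; J_CD = π(0.0598)⁴/32 = 1.26×10^-6 m⁴; J_DE = π(0.0465)⁴/32 = 4.59×10^-7 m⁴.
θ = (T/G)·Σ L_i/J_i = (112.0/77.4×10⁹)·(0.380/1.85×10^-6 + 0.328/2.56×10^-8 + 0.613/1.26×10^-6 + 0.635/4.59×10^-7) = 0.02154 rad.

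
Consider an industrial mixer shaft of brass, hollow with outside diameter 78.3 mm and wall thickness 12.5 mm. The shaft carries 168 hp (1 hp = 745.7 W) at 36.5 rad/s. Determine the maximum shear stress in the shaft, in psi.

6730 psi

ω = 36.5 rad/s, so T = P/ω = 168×745.7 / 36.50 = 3432 N·m.
J = π(d_o⁴ − d_i⁴)/32 = π(0.0783⁴ − 0.0533⁴)/32 = 2.898×10^-6 m⁴.
τ_max = T·r/J = 3432 × 0.0391 / 2.898×10^-6 = 4.637×10^7 Pa.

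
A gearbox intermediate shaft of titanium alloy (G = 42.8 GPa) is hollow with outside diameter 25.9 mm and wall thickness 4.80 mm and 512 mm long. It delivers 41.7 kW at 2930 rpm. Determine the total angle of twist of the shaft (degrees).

ω = 2π·2930/60 = 306.8 rad/s, so T = P/ω = 41.7×10³ / 306.8 = 135.9 N·m.
J = π(d_o⁴ − d_i⁴)/32 = π(0.0259⁴ − 0.0163⁴)/32 = 3.725×10^-8 m⁴.
θ = T·L/(G·J) = 135.9 × 0.512 / (42.8×10⁹ × 3.725×10^-8) = 0.04365 rad.

2.50°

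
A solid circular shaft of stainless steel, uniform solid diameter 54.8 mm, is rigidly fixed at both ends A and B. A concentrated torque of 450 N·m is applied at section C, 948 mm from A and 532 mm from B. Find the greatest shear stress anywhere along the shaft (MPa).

With uniform GJ and both ends fixed, compatibility θ_AC = θ_CB gives T_A·a = T_B·b, together with T_A + T_B = T₀.
T_A = T₀·b/(a+b) = 450.0·532/1480 = 161.8 N·m; T_B = 288.2 N·m.
τ in each portion: τ_AC = 5.01×10^6 Pa, τ_CB = 8.92×10^6 Pa; maximum is in CB.
τ_max = T_CB·r/J = 288.2·0.0274/8.85×10^-7 = 8.920×10^6 Pa.

8.92 MPa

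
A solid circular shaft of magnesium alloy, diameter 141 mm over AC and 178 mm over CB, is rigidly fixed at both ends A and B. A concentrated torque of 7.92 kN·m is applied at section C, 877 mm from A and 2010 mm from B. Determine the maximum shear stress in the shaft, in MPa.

6.83 MPa

Compatibility: T_A·a/J_AC = T_B·b/J_CB with T_A + T_B = T₀.
J_AC = 3.88×10^-5 m⁴, J_CB = 9.86×10^-5 m⁴, so T_A = T₀·(J_AC/a)/((J_AC/a)+(J_CB/b)) = 3757 N·m, T_B = 4163 N·m.
τ in each portion: τ_AC = 6.83×10^6 Pa, τ_CB = 3.76×10^6 Pa; maximum is in AC.
τ_max = T_AC·r/J = 3757·0.0705/3.88×10^-5 = 6.825×10^6 Pa.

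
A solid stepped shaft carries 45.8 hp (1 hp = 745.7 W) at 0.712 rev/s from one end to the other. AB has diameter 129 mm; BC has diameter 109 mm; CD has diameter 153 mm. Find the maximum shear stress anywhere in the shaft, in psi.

ω = 2π·0.712 = 4.474 rad/s, so T = P/ω = 45.8×745.7 / 4.474 = 7634 N·m.
Under the same torque, τ_max = 16T/(πd³) is largest where d is smallest — segment BC (d = 109 mm).
τ_max = 16·7634/(π·(0.109)³) = 3.002×10^7 Pa.

4350 psi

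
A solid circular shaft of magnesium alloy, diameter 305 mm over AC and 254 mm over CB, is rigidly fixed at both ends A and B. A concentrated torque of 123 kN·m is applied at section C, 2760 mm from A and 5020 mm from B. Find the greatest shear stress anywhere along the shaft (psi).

Compatibility: T_A·a/J_AC = T_B·b/J_CB with T_A + T_B = T₀.
J_AC = 8.50×10^-4 m⁴, J_CB = 4.09×10^-4 m⁴, so T_A = T₀·(J_AC/a)/((J_AC/a)+(J_CB/b)) = 97280 N·m, T_B = 25720 N·m.
τ in each portion: τ_AC = 1.75×10^7 Pa, τ_CB = 7.99×10^6 Pa; maximum is in AC.
τ_max = T_AC·r/J = 97280·0.152/8.50×10^-4 = 1.746×10^7 Pa.

2530 psi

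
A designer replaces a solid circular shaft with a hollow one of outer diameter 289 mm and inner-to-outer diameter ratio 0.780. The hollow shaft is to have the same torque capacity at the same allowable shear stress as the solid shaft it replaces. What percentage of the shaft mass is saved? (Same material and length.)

46.7 %

Equal τ_max and T ⇒ the solid shaft needs d_s³ = d_o³(1−k⁴), so d_s = 289·(1−0.780⁴)^(1/3) = 247.7 mm.
Area ratio A_h/A_s = d_o²(1−k²)/d_s² = (1−k²)/(1−k⁴)^(2/3) = 0.5329.
Mass saving = 1 − 0.5329 = 46.7 %.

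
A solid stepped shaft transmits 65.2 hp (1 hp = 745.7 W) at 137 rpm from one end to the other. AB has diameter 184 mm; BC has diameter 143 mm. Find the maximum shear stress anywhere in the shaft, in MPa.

5.90 MPa

ω = 2π·137/60 = 14.35 rad/s, so T = P/ω = 65.2×745.7 / 14.35 = 3389 N·m.
Under the same torque, τ_max = 16T/(πd³) is largest where d is smallest — segment BC (d = 143 mm).
τ_max = 16·3389/(π·(0.143)³) = 5.902×10^6 Pa.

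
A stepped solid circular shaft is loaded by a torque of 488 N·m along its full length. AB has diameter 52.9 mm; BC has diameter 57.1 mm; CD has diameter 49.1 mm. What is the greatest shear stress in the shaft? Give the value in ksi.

3.05 ksi

Under the same torque, τ_max = 16T/(πd³) is largest where d is smallest — segment CD (d = 49.1 mm).
τ_max = 16·488.0/(π·(0.0491)³) = 2.100×10^7 Pa.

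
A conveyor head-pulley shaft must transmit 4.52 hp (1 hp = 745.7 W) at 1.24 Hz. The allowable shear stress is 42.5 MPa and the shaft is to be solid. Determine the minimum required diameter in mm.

ω = 2π·1.24 = 7.791 rad/s, so T = P/ω = 4.52×745.7 / 7.791 = 432.6 N·m.
For a solid shaft τ_max = 16T/(πd³), so d = (16T/(π τ_allow))^(1/3) = (16·432.6/(π·4.25×10^7))^(1/3) = 0.03729 m.

37.3 mm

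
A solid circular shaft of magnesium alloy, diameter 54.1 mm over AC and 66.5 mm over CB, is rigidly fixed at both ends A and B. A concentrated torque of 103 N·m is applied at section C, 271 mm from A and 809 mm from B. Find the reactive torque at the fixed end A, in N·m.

58.4 N·m

Compatibility: T_A·a/J_AC = T_B·b/J_CB with T_A + T_B = T₀.
J_AC = 8.41×10^-7 m⁴, J_CB = 1.92×10^-6 m⁴, so T_A = T₀·(J_AC/a)/((J_AC/a)+(J_CB/b)) = 58.37 N·m, T_B = 44.63 N·m.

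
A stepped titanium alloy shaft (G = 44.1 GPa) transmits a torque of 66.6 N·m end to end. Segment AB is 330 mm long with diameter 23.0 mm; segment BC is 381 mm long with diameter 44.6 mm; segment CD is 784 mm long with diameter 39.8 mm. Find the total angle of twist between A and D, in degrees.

1.40°

J_AB = π(0.0230)⁴/32 = 2.75×10^-8 m⁴; J_BC = π(0.0446)⁴/32 = 3.88×10^-7 m⁴; J_CD = π(0.0398)⁴/32 = 2.46×10^-7 m⁴.
θ = (T/G)·Σ L_i/J_i = (66.60/44.1×10⁹)·(0.330/2.75×10^-8 + 0.381/3.88×10^-7 + 0.784/2.46×10^-7) = 0.02443 rad.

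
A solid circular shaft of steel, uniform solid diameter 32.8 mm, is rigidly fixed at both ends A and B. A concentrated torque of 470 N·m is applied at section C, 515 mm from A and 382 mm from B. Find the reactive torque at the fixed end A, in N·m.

200 N·m

With uniform GJ and both ends fixed, compatibility θ_AC = θ_CB gives T_A·a = T_B·b, together with T_A + T_B = T₀.
T_A = T₀·b/(a+b) = 470.0·382/897.0 = 200.2 N·m; T_B = 269.8 N·m.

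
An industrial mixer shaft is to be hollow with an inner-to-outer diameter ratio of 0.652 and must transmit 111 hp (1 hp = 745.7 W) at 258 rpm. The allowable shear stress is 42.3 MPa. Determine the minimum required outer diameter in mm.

ω = 2π·258/60 = 27.02 rad/s, so T = P/ω = 111×745.7 / 27.02 = 3064 N·m.
For a hollow shaft with d_i/d_o = 0.652: τ_max = 16T/(π d_o³ (1−k⁴)), so d_o = [16T/(π τ_allow (1−k⁴))]^(1/3) = [16·3064/(π·4.23×10^7·0.8193)]^(1/3) = 0.07664 m.

76.6 mm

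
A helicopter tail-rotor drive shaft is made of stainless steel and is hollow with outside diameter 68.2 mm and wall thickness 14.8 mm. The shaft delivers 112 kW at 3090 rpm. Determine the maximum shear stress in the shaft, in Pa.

6.19e6 Pa

ω = 2π·3090/60 = 323.6 rad/s, so T = P/ω = 112×10³ / 323.6 = 346.1 N·m.
J = π(d_o⁴ − d_i⁴)/32 = π(0.0682⁴ − 0.0386⁴)/32 = 1.906×10^-6 m⁴.
τ_max = T·r/J = 346.1 × 0.0341 / 1.906×10^-6 = 6.193×10^6 Pa.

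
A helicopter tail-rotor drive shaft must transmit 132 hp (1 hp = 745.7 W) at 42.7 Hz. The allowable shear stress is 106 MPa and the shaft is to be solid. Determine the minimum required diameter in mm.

26.0 mm

ω = 2π·42.7 = 268.3 rad/s, so T = P/ω = 132×745.7 / 268.3 = 366.9 N·m.
For a solid shaft τ_max = 16T/(πd³), so d = (16T/(π τ_allow))^(1/3) = (16·366.9/(π·1.06×10^8))^(1/3) = 0.02603 m.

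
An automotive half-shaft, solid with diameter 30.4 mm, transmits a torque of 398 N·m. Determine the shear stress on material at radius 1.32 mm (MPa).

6.27 MPa

J = πd⁴/32 = π(0.0304)⁴/32 = 8.385×10^-8 m⁴.
Shear stress varies linearly with radius: τ = T·r/J = 398.0 × 0.00132 / 8.385×10^-8 = 6.266×10^6 Pa.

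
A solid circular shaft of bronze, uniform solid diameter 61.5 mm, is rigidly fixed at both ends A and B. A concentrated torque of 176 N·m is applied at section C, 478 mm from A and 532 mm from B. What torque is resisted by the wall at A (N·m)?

92.7 N·m

With uniform GJ and both ends fixed, compatibility θ_AC = θ_CB gives T_A·a = T_B·b, together with T_A + T_B = T₀.
T_A = T₀·b/(a+b) = 176.0·532/1010 = 92.70 N·m; T_B = 83.30 N·m.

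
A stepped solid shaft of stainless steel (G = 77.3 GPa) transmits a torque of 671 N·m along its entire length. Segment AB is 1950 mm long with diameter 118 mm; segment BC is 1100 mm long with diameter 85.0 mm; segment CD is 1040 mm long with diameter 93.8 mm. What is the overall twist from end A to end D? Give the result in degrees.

J_AB = π(0.118)⁴/32 = 1.90×10^-5 m⁴; J_BC = π(0.0850)⁴/32 = 5.12×10^-6 m⁴; J_CD = π(0.0938)⁴/32 = 7.60×10^-6 m⁴.
θ = (T/G)·Σ L_i/J_i = (671.0/77.3×10⁹)·(1.95/1.90×10^-5 + 1.10/5.12×10^-6 + 1.04/7.60×10^-6) = 3.940×10^-3 rad.

0.226°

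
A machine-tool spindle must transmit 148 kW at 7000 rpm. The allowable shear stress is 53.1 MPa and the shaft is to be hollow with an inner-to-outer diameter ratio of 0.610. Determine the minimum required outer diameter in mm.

ω = 2π·7000/60 = 733.0 rad/s, so T = P/ω = 148×10³ / 733.0 = 201.9 N·m.
For a hollow shaft with d_i/d_o = 0.610: τ_max = 16T/(π d_o³ (1−k⁴)), so d_o = [16T/(π τ_allow (1−k⁴))]^(1/3) = [16·201.9/(π·5.31×10^7·0.8615)]^(1/3) = 0.02822 m.

28.2 mm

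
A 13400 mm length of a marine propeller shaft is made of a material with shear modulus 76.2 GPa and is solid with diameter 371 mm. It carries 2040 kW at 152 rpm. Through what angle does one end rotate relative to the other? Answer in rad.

0.0121 rad

ω = 2π·152/60 = 15.92 rad/s, so T = P/ω = 2040×10³ / 15.92 = 128200 N·m.
J = πd⁴/32 = π(0.371)⁴/32 = 1.860×10^-3 m⁴.
θ = T·L/(G·J) = 128200 × 13.4 / (76.2×10⁹ × 1.860×10^-3) = 0.01212 rad.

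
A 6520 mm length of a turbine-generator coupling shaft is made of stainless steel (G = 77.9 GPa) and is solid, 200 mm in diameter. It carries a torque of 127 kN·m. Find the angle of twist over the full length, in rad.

J = πd⁴/32 = π(0.200)⁴/32 = 1.571×10^-4 m⁴.
θ = T·L/(G·J) = 127000 × 6.52 / (77.9×10⁹ × 1.571×10^-4) = 0.06767 rad.

0.0677 rad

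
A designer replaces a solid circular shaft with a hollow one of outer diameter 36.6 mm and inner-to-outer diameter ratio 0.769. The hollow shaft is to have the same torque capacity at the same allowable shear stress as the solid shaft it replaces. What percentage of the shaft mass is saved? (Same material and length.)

Equal τ_max and T ⇒ the solid shaft needs d_s³ = d_o³(1−k⁴), so d_s = 36.6·(1−0.769⁴)^(1/3) = 31.71 mm.
Area ratio A_h/A_s = d_o²(1−k²)/d_s² = (1−k²)/(1−k⁴)^(2/3) = 0.5444.
Mass saving = 1 − 0.5444 = 45.6 %.

45.6 %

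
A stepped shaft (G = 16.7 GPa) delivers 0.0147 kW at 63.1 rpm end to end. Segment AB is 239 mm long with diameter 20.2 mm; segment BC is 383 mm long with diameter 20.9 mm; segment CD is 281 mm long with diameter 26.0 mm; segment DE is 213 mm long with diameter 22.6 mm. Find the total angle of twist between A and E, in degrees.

0.379°

ω = 2π·63.1/60 = 6.608 rad/s, so T = P/ω = 0.0147×10³ / 6.608 = 2.225 N·m.
J_AB = π(0.0202)⁴/32 = 1.63×10^-8 m⁴; J_BC = π(0.0209)⁴/32 = 1.87×10^-8 m⁴; J_CD = π(0.0260)⁴/32 = 4.49×10^-8 m⁴; J_DE = π(0.0226)⁴/32 = 2.56×10^-8 m⁴.
θ = (T/G)·Σ L_i/J_i = (2.225/16.7×10⁹)·(0.239/1.63×10^-8 + 0.383/1.87×10^-8 + 0.281/4.49×10^-8 + 0.213/2.56×10^-8) = 6.614×10^-3 rad.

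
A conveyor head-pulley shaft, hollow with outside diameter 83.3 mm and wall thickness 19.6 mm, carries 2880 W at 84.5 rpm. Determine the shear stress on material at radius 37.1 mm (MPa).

2.77 MPa

ω = 2π·84.5/60 = 8.849 rad/s, so T = P/ω = 2880 / 8.849 = 325.5 N·m.
J = π(d_o⁴ − d_i⁴)/32 = π(0.0833⁴ − 0.0441⁴)/32 = 4.356×10^-6 m⁴.
Shear stress varies linearly with radius: τ = T·r/J = 325.5 × 0.0371 / 4.356×10^-6 = 2.772×10^6 Pa.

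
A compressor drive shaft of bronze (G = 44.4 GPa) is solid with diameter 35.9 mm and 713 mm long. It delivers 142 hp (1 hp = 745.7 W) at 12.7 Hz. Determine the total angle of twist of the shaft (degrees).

ω = 2π·12.7 = 79.80 rad/s, so T = P/ω = 142×745.7 / 79.80 = 1327 N·m.
J = πd⁴/32 = π(0.0359)⁴/32 = 1.631×10^-7 m⁴.
θ = T·L/(G·J) = 1327 × 0.713 / (44.4×10⁹ × 1.631×10^-7) = 0.1307 rad.

7.49°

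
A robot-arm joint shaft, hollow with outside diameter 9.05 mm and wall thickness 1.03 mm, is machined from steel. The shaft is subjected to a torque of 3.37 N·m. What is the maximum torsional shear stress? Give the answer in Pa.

J = π(d_o⁴ − d_i⁴)/32 = π(0.00905⁴ − 0.00699⁴)/32 = 4.242×10^-10 m⁴.
τ_max = T·r/J = 3.370 × 0.00453 / 4.242×10^-10 = 3.595×10^7 Pa.

3.59e7 Pa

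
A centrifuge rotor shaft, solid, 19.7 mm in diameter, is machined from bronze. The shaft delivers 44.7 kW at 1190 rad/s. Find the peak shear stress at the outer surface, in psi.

ω = 1190 rad/s, so T = P/ω = 44.7×10³ / 1190 = 37.56 N·m.
J = πd⁴/32 = π(0.0197)⁴/32 = 1.479×10^-8 m⁴.
τ_max = T·r/J = 37.56 × 0.00985 / 1.479×10^-8 = 2.502×10^7 Pa.

3630 psi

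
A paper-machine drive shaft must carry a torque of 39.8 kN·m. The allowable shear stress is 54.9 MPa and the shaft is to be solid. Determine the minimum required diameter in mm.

For a solid shaft τ_max = 16T/(πd³), so d = (16T/(π τ_allow))^(1/3) = (16·39800/(π·5.49×10^7))^(1/3) = 0.1546 m.

155 mm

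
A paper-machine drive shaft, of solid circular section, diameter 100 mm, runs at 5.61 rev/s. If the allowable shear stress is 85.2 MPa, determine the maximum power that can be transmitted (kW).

590 kW

J = πd⁴/32 = π(0.100)⁴/32 = 9.817×10^-6 m⁴.
T_max = τ_allow·J/r = 8.52×10^7 × 9.817×10^-6 / 0.0500 = 16730 N·m.
ω = 2π·5.61 = 35.25 rad/s, so P_max = T_max·ω = 5.897×10^5 W.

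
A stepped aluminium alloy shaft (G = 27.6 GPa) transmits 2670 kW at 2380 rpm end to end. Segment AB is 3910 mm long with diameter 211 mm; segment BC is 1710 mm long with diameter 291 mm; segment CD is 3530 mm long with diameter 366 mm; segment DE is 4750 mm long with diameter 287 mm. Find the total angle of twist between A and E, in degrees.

ω = 2π·2380/60 = 249.2 rad/s, so T = P/ω = 2670×10³ / 249.2 = 10710 N·m.
J_AB = π(0.211)⁴/32 = 1.95×10^-4 m⁴; J_BC = π(0.291)⁴/32 = 7.04×10^-4 m⁴; J_CD = π(0.366)⁴/32 = 1.76×10^-3 m⁴; J_DE = π(0.287)⁴/32 = 6.66×10^-4 m⁴.
θ = (T/G)·Σ L_i/J_i = (10710/27.6×10⁹)·(3.91/1.95×10^-4 + 1.71/7.04×10^-4 + 3.53/1.76×10^-3 + 4.75/6.66×10^-4) = 0.01229 rad.

0.704°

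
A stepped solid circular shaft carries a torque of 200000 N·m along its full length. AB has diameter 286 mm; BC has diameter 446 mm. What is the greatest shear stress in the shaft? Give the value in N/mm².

43.5 N/mm²

Under the same torque, τ_max = 16T/(πd³) is largest where d is smallest — segment AB (d = 286 mm).
τ_max = 16·200000/(π·(0.286)³) = 4.354×10^7 Pa.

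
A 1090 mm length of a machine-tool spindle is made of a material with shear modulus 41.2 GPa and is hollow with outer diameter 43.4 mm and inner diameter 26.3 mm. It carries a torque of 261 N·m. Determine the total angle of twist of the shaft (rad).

0.0229 rad

J = π(d_o⁴ − d_i⁴)/32 = π(0.0434⁴ − 0.0263⁴)/32 = 3.013×10^-7 m⁴.
θ = T·L/(G·J) = 261.0 × 1.09 / (41.2×10⁹ × 3.013×10^-7) = 0.02292 rad.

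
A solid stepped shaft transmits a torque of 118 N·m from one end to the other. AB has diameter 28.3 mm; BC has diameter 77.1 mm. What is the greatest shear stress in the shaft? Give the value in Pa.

Under the same torque, τ_max = 16T/(πd³) is largest where d is smallest — segment AB (d = 28.3 mm).
τ_max = 16·118.0/(π·(0.0283)³) = 2.652×10^7 Pa.

2.65e7 Pa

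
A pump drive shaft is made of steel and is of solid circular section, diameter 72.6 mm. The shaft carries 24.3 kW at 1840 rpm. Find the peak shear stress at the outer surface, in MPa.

ω = 2π·1840/60 = 192.7 rad/s, so T = P/ω = 24.3×10³ / 192.7 = 126.1 N·m.
J = πd⁴/32 = π(0.0726)⁴/32 = 2.727×10^-6 m⁴.
τ_max = T·r/J = 126.1 × 0.0363 / 2.727×10^-6 = 1.678×10^6 Pa.

1.68 MPa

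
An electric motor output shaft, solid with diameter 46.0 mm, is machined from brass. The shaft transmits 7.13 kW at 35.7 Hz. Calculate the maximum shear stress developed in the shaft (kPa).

1660 kPa

ω = 2π·35.7 = 224.3 rad/s, so T = P/ω = 7.13×10³ / 224.3 = 31.79 N·m.
J = πd⁴/32 = π(0.0460)⁴/32 = 4.396×10^-7 m⁴.
τ_max = T·r/J = 31.79 × 0.0230 / 4.396×10^-7 = 1.663×10^6 Pa.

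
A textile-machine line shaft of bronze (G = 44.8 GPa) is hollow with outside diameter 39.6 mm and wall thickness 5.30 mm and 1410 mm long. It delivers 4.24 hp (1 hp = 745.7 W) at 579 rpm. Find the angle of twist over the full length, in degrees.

ω = 2π·579/60 = 60.63 rad/s, so T = P/ω = 4.24×745.7 / 60.63 = 52.15 N·m.
J = π(d_o⁴ − d_i⁴)/32 = π(0.0396⁴ − 0.0290⁴)/32 = 1.720×10^-7 m⁴.
θ = T·L/(G·J) = 52.15 × 1.41 / (44.8×10⁹ × 1.720×10^-7) = 9.543×10^-3 rad.

0.547°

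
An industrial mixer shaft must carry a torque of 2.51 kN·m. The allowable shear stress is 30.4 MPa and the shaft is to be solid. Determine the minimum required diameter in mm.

74.9 mm

For a solid shaft τ_max = 16T/(πd³), so d = (16T/(π τ_allow))^(1/3) = (16·2510/(π·3.04×10^7))^(1/3) = 0.07492 m.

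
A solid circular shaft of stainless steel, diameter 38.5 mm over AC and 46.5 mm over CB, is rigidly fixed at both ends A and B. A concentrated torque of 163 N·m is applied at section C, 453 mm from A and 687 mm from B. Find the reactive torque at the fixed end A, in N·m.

Compatibility: T_A·a/J_AC = T_B·b/J_CB with T_A + T_B = T₀.
J_AC = 2.16×10^-7 m⁴, J_CB = 4.59×10^-7 m⁴, so T_A = T₀·(J_AC/a)/((J_AC/a)+(J_CB/b)) = 67.83 N·m, T_B = 95.17 N·m.

67.8 N·m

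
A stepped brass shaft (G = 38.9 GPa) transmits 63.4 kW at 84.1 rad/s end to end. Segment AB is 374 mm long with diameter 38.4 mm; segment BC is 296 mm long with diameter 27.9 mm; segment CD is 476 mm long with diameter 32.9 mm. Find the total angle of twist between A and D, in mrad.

ω = 84.1 rad/s, so T = P/ω = 63.4×10³ / 84.10 = 753.9 N·m.
J_AB = π(0.0384)⁴/32 = 2.13×10^-7 m⁴; J_BC = π(0.0279)⁴/32 = 5.95×10^-8 m⁴; J_CD = π(0.0329)⁴/32 = 1.15×10^-7 m⁴.
θ = (T/G)·Σ L_i/J_i = (753.9/38.9×10⁹)·(0.374/2.13×10^-7 + 0.296/5.95×10^-8 + 0.476/1.15×10^-7) = 0.2106 rad.

211 mrad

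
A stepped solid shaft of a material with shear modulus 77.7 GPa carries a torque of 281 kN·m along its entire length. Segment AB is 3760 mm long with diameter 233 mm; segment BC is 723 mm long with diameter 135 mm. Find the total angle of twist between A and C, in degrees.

J_AB = π(0.233)⁴/32 = 2.89×10^-4 m⁴; J_BC = π(0.135)⁴/32 = 3.26×10^-5 m⁴.
θ = (T/G)·Σ L_i/J_i = (281000/77.7×10⁹)·(3.76/2.89×10^-4 + 0.723/3.26×10^-5) = 0.1272 rad.

7.29°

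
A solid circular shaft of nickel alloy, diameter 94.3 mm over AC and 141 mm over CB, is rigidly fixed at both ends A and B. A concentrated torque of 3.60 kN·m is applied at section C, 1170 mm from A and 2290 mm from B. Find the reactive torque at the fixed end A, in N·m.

1010 N·m

Compatibility: T_A·a/J_AC = T_B·b/J_CB with T_A + T_B = T₀.
J_AC = 7.76×10^-6 m⁴, J_CB = 3.88×10^-5 m⁴, so T_A = T₀·(J_AC/a)/((J_AC/a)+(J_CB/b)) = 1013 N·m, T_B = 2587 N·m.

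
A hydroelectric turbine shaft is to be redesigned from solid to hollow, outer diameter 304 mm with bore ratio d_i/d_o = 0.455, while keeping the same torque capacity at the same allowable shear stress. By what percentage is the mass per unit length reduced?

18.4 %

Equal τ_max and T ⇒ the solid shaft needs d_s³ = d_o³(1−k⁴), so d_s = 304·(1−0.455⁴)^(1/3) = 299.6 mm.
Area ratio A_h/A_s = d_o²(1−k²)/d_s² = (1−k²)/(1−k⁴)^(2/3) = 0.8165.
Mass saving = 1 − 0.8165 = 18.4 %.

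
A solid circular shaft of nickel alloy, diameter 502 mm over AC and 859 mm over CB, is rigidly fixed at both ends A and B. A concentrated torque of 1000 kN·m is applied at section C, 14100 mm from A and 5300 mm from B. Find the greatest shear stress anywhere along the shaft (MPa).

Compatibility: T_A·a/J_AC = T_B·b/J_CB with T_A + T_B = T₀.
J_AC = 6.23×10^-3 m⁴, J_CB = 0.0535 m⁴, so T_A = T₀·(J_AC/a)/((J_AC/a)+(J_CB/b)) = 42000 N·m, T_B = 958000 N·m.
τ in each portion: τ_AC = 1.69×10^6 Pa, τ_CB = 7.70×10^6 Pa; maximum is in CB.
τ_max = T_CB·r/J = 958000·0.429/0.0535 = 7.698×10^6 Pa.

7.70 MPa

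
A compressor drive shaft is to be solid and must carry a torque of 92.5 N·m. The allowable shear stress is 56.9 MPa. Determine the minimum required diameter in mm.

For a solid shaft τ_max = 16T/(πd³), so d = (16T/(π τ_allow))^(1/3) = (16·92.50/(π·5.69×10^7))^(1/3) = 0.02023 m.

20.2 mm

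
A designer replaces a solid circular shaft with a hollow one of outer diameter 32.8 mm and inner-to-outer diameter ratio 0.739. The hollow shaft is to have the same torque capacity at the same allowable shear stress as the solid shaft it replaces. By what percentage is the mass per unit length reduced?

Equal τ_max and T ⇒ the solid shaft needs d_s³ = d_o³(1−k⁴), so d_s = 32.8·(1−0.739⁴)^(1/3) = 29.15 mm.
Area ratio A_h/A_s = d_o²(1−k²)/d_s² = (1−k²)/(1−k⁴)^(2/3) = 0.5748.
Mass saving = 1 − 0.5748 = 42.5 %.

42.5 %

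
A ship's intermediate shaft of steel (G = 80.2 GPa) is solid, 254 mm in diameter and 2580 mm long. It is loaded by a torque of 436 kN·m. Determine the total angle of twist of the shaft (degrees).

1.97°

J = πd⁴/32 = π(0.254)⁴/32 = 4.086×10^-4 m⁴.
θ = T·L/(G·J) = 436000 × 2.58 / (80.2×10⁹ × 4.086×10^-4) = 0.03432 rad.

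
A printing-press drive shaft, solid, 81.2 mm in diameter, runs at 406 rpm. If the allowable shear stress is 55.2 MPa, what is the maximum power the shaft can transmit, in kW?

247 kW

J = πd⁴/32 = π(0.0812)⁴/32 = 4.268×10^-6 m⁴.
T_max = τ_allow·J/r = 5.52×10^7 × 4.268×10^-6 / 0.0406 = 5803 N·m.
ω = 2π·406/60 = 42.52 rad/s, so P_max = T_max·ω = 2.467×10^5 W.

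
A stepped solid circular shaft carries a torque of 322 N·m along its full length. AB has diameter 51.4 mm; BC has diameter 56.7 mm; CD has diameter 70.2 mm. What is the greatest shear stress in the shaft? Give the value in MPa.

Under the same torque, τ_max = 16T/(πd³) is largest where d is smallest — segment AB (d = 51.4 mm).
τ_max = 16·322.0/(π·(0.0514)³) = 1.208×10^7 Pa.

12.1 MPa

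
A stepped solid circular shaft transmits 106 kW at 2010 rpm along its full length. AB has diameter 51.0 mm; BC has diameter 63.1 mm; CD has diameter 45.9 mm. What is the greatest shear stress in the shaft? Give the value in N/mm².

26.5 N/mm²

ω = 2π·2010/60 = 210.5 rad/s, so T = P/ω = 106×10³ / 210.5 = 503.6 N·m.
Under the same torque, τ_max = 16T/(πd³) is largest where d is smallest — segment CD (d = 45.9 mm).
τ_max = 16·503.6/(π·(0.0459)³) = 2.652×10^7 Pa.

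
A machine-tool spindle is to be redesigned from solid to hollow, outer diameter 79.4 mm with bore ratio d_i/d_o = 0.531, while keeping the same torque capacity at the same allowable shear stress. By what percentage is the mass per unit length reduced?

24.1 %

Equal τ_max and T ⇒ the solid shaft needs d_s³ = d_o³(1−k⁴), so d_s = 79.4·(1−0.531⁴)^(1/3) = 77.24 mm.
Area ratio A_h/A_s = d_o²(1−k²)/d_s² = (1−k²)/(1−k⁴)^(2/3) = 0.7588.
Mass saving = 1 − 0.7588 = 24.1 %.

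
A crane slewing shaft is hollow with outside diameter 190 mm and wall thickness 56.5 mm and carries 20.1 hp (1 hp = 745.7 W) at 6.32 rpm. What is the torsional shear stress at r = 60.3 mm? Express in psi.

ω = 2π·6.32/60 = 0.6618 rad/s, so T = P/ω = 20.1×745.7 / 0.6618 = 22650 N·m.
J = π(d_o⁴ − d_i⁴)/32 = π(0.190⁴ − 0.0770⁴)/32 = 1.245×10^-4 m⁴.
Shear stress varies linearly with radius: τ = T·r/J = 22650 × 0.0603 / 1.245×10^-4 = 1.097×10^7 Pa.

1590 psi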